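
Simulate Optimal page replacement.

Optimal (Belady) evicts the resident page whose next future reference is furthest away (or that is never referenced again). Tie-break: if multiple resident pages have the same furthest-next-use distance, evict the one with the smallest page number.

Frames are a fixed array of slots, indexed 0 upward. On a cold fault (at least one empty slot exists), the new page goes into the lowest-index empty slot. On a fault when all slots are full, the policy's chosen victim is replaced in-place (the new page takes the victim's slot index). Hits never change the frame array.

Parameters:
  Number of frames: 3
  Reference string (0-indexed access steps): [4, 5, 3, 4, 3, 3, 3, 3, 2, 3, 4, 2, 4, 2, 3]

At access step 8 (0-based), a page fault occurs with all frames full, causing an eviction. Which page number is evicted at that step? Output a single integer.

Answer: 5

Derivation:
Step 0: ref 4 -> FAULT, frames=[4,-,-]
Step 1: ref 5 -> FAULT, frames=[4,5,-]
Step 2: ref 3 -> FAULT, frames=[4,5,3]
Step 3: ref 4 -> HIT, frames=[4,5,3]
Step 4: ref 3 -> HIT, frames=[4,5,3]
Step 5: ref 3 -> HIT, frames=[4,5,3]
Step 6: ref 3 -> HIT, frames=[4,5,3]
Step 7: ref 3 -> HIT, frames=[4,5,3]
Step 8: ref 2 -> FAULT, evict 5, frames=[4,2,3]
At step 8: evicted page 5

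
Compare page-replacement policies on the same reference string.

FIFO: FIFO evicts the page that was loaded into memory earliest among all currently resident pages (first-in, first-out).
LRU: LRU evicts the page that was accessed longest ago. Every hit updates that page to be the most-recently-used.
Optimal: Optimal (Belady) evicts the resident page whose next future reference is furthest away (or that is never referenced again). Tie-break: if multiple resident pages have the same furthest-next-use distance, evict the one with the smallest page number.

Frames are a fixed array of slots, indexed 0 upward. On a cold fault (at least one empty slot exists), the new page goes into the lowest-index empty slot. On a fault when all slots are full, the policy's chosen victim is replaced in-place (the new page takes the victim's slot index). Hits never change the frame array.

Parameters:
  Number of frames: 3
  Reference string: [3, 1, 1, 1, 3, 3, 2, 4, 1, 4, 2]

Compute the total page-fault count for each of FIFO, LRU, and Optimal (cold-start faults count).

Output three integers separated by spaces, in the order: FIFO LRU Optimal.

Answer: 4 5 4

Derivation:
--- FIFO ---
  step 0: ref 3 -> FAULT, frames=[3,-,-] (faults so far: 1)
  step 1: ref 1 -> FAULT, frames=[3,1,-] (faults so far: 2)
  step 2: ref 1 -> HIT, frames=[3,1,-] (faults so far: 2)
  step 3: ref 1 -> HIT, frames=[3,1,-] (faults so far: 2)
  step 4: ref 3 -> HIT, frames=[3,1,-] (faults so far: 2)
  step 5: ref 3 -> HIT, frames=[3,1,-] (faults so far: 2)
  step 6: ref 2 -> FAULT, frames=[3,1,2] (faults so far: 3)
  step 7: ref 4 -> FAULT, evict 3, frames=[4,1,2] (faults so far: 4)
  step 8: ref 1 -> HIT, frames=[4,1,2] (faults so far: 4)
  step 9: ref 4 -> HIT, frames=[4,1,2] (faults so far: 4)
  step 10: ref 2 -> HIT, frames=[4,1,2] (faults so far: 4)
  FIFO total faults: 4
--- LRU ---
  step 0: ref 3 -> FAULT, frames=[3,-,-] (faults so far: 1)
  step 1: ref 1 -> FAULT, frames=[3,1,-] (faults so far: 2)
  step 2: ref 1 -> HIT, frames=[3,1,-] (faults so far: 2)
  step 3: ref 1 -> HIT, frames=[3,1,-] (faults so far: 2)
  step 4: ref 3 -> HIT, frames=[3,1,-] (faults so far: 2)
  step 5: ref 3 -> HIT, frames=[3,1,-] (faults so far: 2)
  step 6: ref 2 -> FAULT, frames=[3,1,2] (faults so far: 3)
  step 7: ref 4 -> FAULT, evict 1, frames=[3,4,2] (faults so far: 4)
  step 8: ref 1 -> FAULT, evict 3, frames=[1,4,2] (faults so far: 5)
  step 9: ref 4 -> HIT, frames=[1,4,2] (faults so far: 5)
  step 10: ref 2 -> HIT, frames=[1,4,2] (faults so far: 5)
  LRU total faults: 5
--- Optimal ---
  step 0: ref 3 -> FAULT, frames=[3,-,-] (faults so far: 1)
  step 1: ref 1 -> FAULT, frames=[3,1,-] (faults so far: 2)
  step 2: ref 1 -> HIT, frames=[3,1,-] (faults so far: 2)
  step 3: ref 1 -> HIT, frames=[3,1,-] (faults so far: 2)
  step 4: ref 3 -> HIT, frames=[3,1,-] (faults so far: 2)
  step 5: ref 3 -> HIT, frames=[3,1,-] (faults so far: 2)
  step 6: ref 2 -> FAULT, frames=[3,1,2] (faults so far: 3)
  step 7: ref 4 -> FAULT, evict 3, frames=[4,1,2] (faults so far: 4)
  step 8: ref 1 -> HIT, frames=[4,1,2] (faults so far: 4)
  step 9: ref 4 -> HIT, frames=[4,1,2] (faults so far: 4)
  step 10: ref 2 -> HIT, frames=[4,1,2] (faults so far: 4)
  Optimal total faults: 4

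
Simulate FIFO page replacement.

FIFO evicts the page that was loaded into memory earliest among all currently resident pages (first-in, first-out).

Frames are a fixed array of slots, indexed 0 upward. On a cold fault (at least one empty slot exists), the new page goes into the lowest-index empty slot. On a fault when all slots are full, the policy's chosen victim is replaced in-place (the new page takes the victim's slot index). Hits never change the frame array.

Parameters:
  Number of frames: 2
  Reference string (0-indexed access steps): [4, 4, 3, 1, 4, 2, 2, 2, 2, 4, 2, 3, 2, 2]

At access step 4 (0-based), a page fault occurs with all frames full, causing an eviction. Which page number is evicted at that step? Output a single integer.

Step 0: ref 4 -> FAULT, frames=[4,-]
Step 1: ref 4 -> HIT, frames=[4,-]
Step 2: ref 3 -> FAULT, frames=[4,3]
Step 3: ref 1 -> FAULT, evict 4, frames=[1,3]
Step 4: ref 4 -> FAULT, evict 3, frames=[1,4]
At step 4: evicted page 3

Answer: 3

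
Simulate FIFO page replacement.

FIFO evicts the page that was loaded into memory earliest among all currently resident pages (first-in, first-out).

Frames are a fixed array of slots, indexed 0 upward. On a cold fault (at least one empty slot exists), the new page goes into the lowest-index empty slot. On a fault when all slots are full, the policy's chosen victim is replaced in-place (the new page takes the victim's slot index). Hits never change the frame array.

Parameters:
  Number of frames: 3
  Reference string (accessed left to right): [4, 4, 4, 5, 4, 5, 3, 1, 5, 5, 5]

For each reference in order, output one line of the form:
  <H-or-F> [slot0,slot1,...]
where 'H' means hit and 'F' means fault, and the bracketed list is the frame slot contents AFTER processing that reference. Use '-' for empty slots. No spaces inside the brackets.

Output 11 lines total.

F [4,-,-]
H [4,-,-]
H [4,-,-]
F [4,5,-]
H [4,5,-]
H [4,5,-]
F [4,5,3]
F [1,5,3]
H [1,5,3]
H [1,5,3]
H [1,5,3]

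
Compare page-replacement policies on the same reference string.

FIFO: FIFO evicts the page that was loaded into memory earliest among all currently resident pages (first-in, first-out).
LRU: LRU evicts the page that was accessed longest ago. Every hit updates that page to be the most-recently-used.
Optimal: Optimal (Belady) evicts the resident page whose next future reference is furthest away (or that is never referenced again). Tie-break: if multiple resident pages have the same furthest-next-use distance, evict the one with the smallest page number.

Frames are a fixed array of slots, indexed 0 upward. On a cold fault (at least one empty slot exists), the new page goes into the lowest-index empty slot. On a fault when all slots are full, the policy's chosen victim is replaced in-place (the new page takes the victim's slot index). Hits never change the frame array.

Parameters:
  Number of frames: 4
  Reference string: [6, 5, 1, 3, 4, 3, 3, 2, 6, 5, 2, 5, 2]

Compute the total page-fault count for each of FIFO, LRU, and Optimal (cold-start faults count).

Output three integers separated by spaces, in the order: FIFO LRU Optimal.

Answer: 8 8 6

Derivation:
--- FIFO ---
  step 0: ref 6 -> FAULT, frames=[6,-,-,-] (faults so far: 1)
  step 1: ref 5 -> FAULT, frames=[6,5,-,-] (faults so far: 2)
  step 2: ref 1 -> FAULT, frames=[6,5,1,-] (faults so far: 3)
  step 3: ref 3 -> FAULT, frames=[6,5,1,3] (faults so far: 4)
  step 4: ref 4 -> FAULT, evict 6, frames=[4,5,1,3] (faults so far: 5)
  step 5: ref 3 -> HIT, frames=[4,5,1,3] (faults so far: 5)
  step 6: ref 3 -> HIT, frames=[4,5,1,3] (faults so far: 5)
  step 7: ref 2 -> FAULT, evict 5, frames=[4,2,1,3] (faults so far: 6)
  step 8: ref 6 -> FAULT, evict 1, frames=[4,2,6,3] (faults so far: 7)
  step 9: ref 5 -> FAULT, evict 3, frames=[4,2,6,5] (faults so far: 8)
  step 10: ref 2 -> HIT, frames=[4,2,6,5] (faults so far: 8)
  step 11: ref 5 -> HIT, frames=[4,2,6,5] (faults so far: 8)
  step 12: ref 2 -> HIT, frames=[4,2,6,5] (faults so far: 8)
  FIFO total faults: 8
--- LRU ---
  step 0: ref 6 -> FAULT, frames=[6,-,-,-] (faults so far: 1)
  step 1: ref 5 -> FAULT, frames=[6,5,-,-] (faults so far: 2)
  step 2: ref 1 -> FAULT, frames=[6,5,1,-] (faults so far: 3)
  step 3: ref 3 -> FAULT, frames=[6,5,1,3] (faults so far: 4)
  step 4: ref 4 -> FAULT, evict 6, frames=[4,5,1,3] (faults so far: 5)
  step 5: ref 3 -> HIT, frames=[4,5,1,3] (faults so far: 5)
  step 6: ref 3 -> HIT, frames=[4,5,1,3] (faults so far: 5)
  step 7: ref 2 -> FAULT, evict 5, frames=[4,2,1,3] (faults so far: 6)
  step 8: ref 6 -> FAULT, evict 1, frames=[4,2,6,3] (faults so far: 7)
  step 9: ref 5 -> FAULT, evict 4, frames=[5,2,6,3] (faults so far: 8)
  step 10: ref 2 -> HIT, frames=[5,2,6,3] (faults so far: 8)
  step 11: ref 5 -> HIT, frames=[5,2,6,3] (faults so far: 8)
  step 12: ref 2 -> HIT, frames=[5,2,6,3] (faults so far: 8)
  LRU total faults: 8
--- Optimal ---
  step 0: ref 6 -> FAULT, frames=[6,-,-,-] (faults so far: 1)
  step 1: ref 5 -> FAULT, frames=[6,5,-,-] (faults so far: 2)
  step 2: ref 1 -> FAULT, frames=[6,5,1,-] (faults so far: 3)
  step 3: ref 3 -> FAULT, frames=[6,5,1,3] (faults so far: 4)
  step 4: ref 4 -> FAULT, evict 1, frames=[6,5,4,3] (faults so far: 5)
  step 5: ref 3 -> HIT, frames=[6,5,4,3] (faults so far: 5)
  step 6: ref 3 -> HIT, frames=[6,5,4,3] (faults so far: 5)
  step 7: ref 2 -> FAULT, evict 3, frames=[6,5,4,2] (faults so far: 6)
  step 8: ref 6 -> HIT, frames=[6,5,4,2] (faults so far: 6)
  step 9: ref 5 -> HIT, frames=[6,5,4,2] (faults so far: 6)
  step 10: ref 2 -> HIT, frames=[6,5,4,2] (faults so far: 6)
  step 11: ref 5 -> HIT, frames=[6,5,4,2] (faults so far: 6)
  step 12: ref 2 -> HIT, frames=[6,5,4,2] (faults so far: 6)
  Optimal total faults: 6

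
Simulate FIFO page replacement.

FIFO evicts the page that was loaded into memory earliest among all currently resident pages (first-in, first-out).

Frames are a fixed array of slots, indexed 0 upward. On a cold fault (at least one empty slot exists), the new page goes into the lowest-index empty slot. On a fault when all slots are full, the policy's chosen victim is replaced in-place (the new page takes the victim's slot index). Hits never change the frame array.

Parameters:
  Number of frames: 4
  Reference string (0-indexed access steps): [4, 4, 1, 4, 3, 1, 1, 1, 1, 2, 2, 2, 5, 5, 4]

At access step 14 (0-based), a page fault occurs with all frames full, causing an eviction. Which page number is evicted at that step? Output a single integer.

Answer: 1

Derivation:
Step 0: ref 4 -> FAULT, frames=[4,-,-,-]
Step 1: ref 4 -> HIT, frames=[4,-,-,-]
Step 2: ref 1 -> FAULT, frames=[4,1,-,-]
Step 3: ref 4 -> HIT, frames=[4,1,-,-]
Step 4: ref 3 -> FAULT, frames=[4,1,3,-]
Step 5: ref 1 -> HIT, frames=[4,1,3,-]
Step 6: ref 1 -> HIT, frames=[4,1,3,-]
Step 7: ref 1 -> HIT, frames=[4,1,3,-]
Step 8: ref 1 -> HIT, frames=[4,1,3,-]
Step 9: ref 2 -> FAULT, frames=[4,1,3,2]
Step 10: ref 2 -> HIT, frames=[4,1,3,2]
Step 11: ref 2 -> HIT, frames=[4,1,3,2]
Step 12: ref 5 -> FAULT, evict 4, frames=[5,1,3,2]
Step 13: ref 5 -> HIT, frames=[5,1,3,2]
Step 14: ref 4 -> FAULT, evict 1, frames=[5,4,3,2]
At step 14: evicted page 1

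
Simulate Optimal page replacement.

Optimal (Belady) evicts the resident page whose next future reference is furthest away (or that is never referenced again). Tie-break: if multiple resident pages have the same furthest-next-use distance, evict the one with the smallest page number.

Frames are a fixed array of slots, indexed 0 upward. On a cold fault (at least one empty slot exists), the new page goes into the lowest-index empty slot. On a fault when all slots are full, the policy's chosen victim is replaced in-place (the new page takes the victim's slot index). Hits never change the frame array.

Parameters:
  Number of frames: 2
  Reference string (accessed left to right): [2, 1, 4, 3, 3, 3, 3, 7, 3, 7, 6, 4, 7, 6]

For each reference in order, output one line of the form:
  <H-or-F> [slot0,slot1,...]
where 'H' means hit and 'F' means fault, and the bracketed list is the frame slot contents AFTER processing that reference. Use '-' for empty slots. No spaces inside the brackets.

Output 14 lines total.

F [2,-]
F [2,1]
F [2,4]
F [3,4]
H [3,4]
H [3,4]
H [3,4]
F [3,7]
H [3,7]
H [3,7]
F [6,7]
F [4,7]
H [4,7]
F [6,7]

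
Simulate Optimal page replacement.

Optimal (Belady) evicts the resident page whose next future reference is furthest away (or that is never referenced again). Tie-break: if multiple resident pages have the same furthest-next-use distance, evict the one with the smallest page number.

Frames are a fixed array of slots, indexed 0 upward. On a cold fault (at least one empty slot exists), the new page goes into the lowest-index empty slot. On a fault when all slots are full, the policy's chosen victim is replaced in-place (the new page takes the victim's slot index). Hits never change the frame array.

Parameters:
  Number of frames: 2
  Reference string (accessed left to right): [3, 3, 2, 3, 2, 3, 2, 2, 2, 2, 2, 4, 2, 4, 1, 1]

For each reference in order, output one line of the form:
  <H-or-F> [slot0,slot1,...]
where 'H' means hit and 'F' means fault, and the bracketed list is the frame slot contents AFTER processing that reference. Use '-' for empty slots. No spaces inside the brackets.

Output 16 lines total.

F [3,-]
H [3,-]
F [3,2]
H [3,2]
H [3,2]
H [3,2]
H [3,2]
H [3,2]
H [3,2]
H [3,2]
H [3,2]
F [4,2]
H [4,2]
H [4,2]
F [4,1]
H [4,1]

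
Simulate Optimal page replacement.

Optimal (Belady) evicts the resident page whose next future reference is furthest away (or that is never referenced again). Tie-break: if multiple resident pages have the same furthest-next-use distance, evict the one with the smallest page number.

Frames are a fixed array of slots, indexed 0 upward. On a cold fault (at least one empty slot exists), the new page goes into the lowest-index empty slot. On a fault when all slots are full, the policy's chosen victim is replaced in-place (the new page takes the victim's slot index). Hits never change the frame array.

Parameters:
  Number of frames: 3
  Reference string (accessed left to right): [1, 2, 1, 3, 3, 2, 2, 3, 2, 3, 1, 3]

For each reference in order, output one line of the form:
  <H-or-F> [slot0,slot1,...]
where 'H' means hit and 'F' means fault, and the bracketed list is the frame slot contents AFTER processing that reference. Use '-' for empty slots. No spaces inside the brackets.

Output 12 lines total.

F [1,-,-]
F [1,2,-]
H [1,2,-]
F [1,2,3]
H [1,2,3]
H [1,2,3]
H [1,2,3]
H [1,2,3]
H [1,2,3]
H [1,2,3]
H [1,2,3]
H [1,2,3]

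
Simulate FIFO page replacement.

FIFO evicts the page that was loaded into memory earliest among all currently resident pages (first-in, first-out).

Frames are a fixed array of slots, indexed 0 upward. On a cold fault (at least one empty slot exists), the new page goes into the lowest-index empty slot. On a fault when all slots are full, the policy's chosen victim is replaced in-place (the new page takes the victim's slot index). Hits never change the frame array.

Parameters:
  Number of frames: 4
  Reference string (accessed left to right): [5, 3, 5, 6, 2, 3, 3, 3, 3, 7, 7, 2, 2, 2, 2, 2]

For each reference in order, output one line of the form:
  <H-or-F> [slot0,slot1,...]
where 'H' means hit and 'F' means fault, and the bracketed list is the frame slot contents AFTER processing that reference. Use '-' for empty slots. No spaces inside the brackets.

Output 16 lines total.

F [5,-,-,-]
F [5,3,-,-]
H [5,3,-,-]
F [5,3,6,-]
F [5,3,6,2]
H [5,3,6,2]
H [5,3,6,2]
H [5,3,6,2]
H [5,3,6,2]
F [7,3,6,2]
H [7,3,6,2]
H [7,3,6,2]
H [7,3,6,2]
H [7,3,6,2]
H [7,3,6,2]
H [7,3,6,2]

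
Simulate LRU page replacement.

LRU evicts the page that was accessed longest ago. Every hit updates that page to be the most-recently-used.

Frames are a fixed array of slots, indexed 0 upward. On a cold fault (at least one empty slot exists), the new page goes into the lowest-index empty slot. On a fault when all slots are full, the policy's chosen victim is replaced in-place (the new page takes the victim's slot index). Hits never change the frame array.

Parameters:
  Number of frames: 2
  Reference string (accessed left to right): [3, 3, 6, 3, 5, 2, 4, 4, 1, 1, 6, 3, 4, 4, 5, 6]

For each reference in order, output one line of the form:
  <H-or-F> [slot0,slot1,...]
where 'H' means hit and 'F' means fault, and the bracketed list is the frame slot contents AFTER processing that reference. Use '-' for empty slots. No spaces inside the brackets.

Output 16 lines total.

F [3,-]
H [3,-]
F [3,6]
H [3,6]
F [3,5]
F [2,5]
F [2,4]
H [2,4]
F [1,4]
H [1,4]
F [1,6]
F [3,6]
F [3,4]
H [3,4]
F [5,4]
F [5,6]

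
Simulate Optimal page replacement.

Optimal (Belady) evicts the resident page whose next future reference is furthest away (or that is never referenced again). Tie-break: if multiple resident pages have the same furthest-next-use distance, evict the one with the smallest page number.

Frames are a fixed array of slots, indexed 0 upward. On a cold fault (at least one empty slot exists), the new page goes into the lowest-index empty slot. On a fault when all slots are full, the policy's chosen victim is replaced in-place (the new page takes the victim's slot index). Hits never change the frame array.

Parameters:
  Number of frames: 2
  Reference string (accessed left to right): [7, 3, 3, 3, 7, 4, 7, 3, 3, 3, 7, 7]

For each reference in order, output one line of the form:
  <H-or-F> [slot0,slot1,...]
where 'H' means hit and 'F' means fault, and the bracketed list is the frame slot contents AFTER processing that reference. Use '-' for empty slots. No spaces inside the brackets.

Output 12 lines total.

F [7,-]
F [7,3]
H [7,3]
H [7,3]
H [7,3]
F [7,4]
H [7,4]
F [7,3]
H [7,3]
H [7,3]
H [7,3]
H [7,3]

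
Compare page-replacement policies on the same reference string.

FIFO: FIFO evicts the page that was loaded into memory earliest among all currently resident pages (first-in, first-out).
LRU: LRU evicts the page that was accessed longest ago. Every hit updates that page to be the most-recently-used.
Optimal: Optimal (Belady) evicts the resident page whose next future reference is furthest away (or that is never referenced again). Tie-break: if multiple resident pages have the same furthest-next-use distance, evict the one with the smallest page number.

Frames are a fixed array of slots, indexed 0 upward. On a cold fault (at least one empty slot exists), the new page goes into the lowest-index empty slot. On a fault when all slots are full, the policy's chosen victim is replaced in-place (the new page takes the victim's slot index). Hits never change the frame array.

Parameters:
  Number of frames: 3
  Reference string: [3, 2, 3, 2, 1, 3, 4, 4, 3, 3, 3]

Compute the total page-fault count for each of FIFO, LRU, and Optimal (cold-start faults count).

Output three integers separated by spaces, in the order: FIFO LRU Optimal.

Answer: 5 4 4

Derivation:
--- FIFO ---
  step 0: ref 3 -> FAULT, frames=[3,-,-] (faults so far: 1)
  step 1: ref 2 -> FAULT, frames=[3,2,-] (faults so far: 2)
  step 2: ref 3 -> HIT, frames=[3,2,-] (faults so far: 2)
  step 3: ref 2 -> HIT, frames=[3,2,-] (faults so far: 2)
  step 4: ref 1 -> FAULT, frames=[3,2,1] (faults so far: 3)
  step 5: ref 3 -> HIT, frames=[3,2,1] (faults so far: 3)
  step 6: ref 4 -> FAULT, evict 3, frames=[4,2,1] (faults so far: 4)
  step 7: ref 4 -> HIT, frames=[4,2,1] (faults so far: 4)
  step 8: ref 3 -> FAULT, evict 2, frames=[4,3,1] (faults so far: 5)
  step 9: ref 3 -> HIT, frames=[4,3,1] (faults so far: 5)
  step 10: ref 3 -> HIT, frames=[4,3,1] (faults so far: 5)
  FIFO total faults: 5
--- LRU ---
  step 0: ref 3 -> FAULT, frames=[3,-,-] (faults so far: 1)
  step 1: ref 2 -> FAULT, frames=[3,2,-] (faults so far: 2)
  step 2: ref 3 -> HIT, frames=[3,2,-] (faults so far: 2)
  step 3: ref 2 -> HIT, frames=[3,2,-] (faults so far: 2)
  step 4: ref 1 -> FAULT, frames=[3,2,1] (faults so far: 3)
  step 5: ref 3 -> HIT, frames=[3,2,1] (faults so far: 3)
  step 6: ref 4 -> FAULT, evict 2, frames=[3,4,1] (faults so far: 4)
  step 7: ref 4 -> HIT, frames=[3,4,1] (faults so far: 4)
  step 8: ref 3 -> HIT, frames=[3,4,1] (faults so far: 4)
  step 9: ref 3 -> HIT, frames=[3,4,1] (faults so far: 4)
  step 10: ref 3 -> HIT, frames=[3,4,1] (faults so far: 4)
  LRU total faults: 4
--- Optimal ---
  step 0: ref 3 -> FAULT, frames=[3,-,-] (faults so far: 1)
  step 1: ref 2 -> FAULT, frames=[3,2,-] (faults so far: 2)
  step 2: ref 3 -> HIT, frames=[3,2,-] (faults so far: 2)
  step 3: ref 2 -> HIT, frames=[3,2,-] (faults so far: 2)
  step 4: ref 1 -> FAULT, frames=[3,2,1] (faults so far: 3)
  step 5: ref 3 -> HIT, frames=[3,2,1] (faults so far: 3)
  step 6: ref 4 -> FAULT, evict 1, frames=[3,2,4] (faults so far: 4)
  step 7: ref 4 -> HIT, frames=[3,2,4] (faults so far: 4)
  step 8: ref 3 -> HIT, frames=[3,2,4] (faults so far: 4)
  step 9: ref 3 -> HIT, frames=[3,2,4] (faults so far: 4)
  step 10: ref 3 -> HIT, frames=[3,2,4] (faults so far: 4)
  Optimal total faults: 4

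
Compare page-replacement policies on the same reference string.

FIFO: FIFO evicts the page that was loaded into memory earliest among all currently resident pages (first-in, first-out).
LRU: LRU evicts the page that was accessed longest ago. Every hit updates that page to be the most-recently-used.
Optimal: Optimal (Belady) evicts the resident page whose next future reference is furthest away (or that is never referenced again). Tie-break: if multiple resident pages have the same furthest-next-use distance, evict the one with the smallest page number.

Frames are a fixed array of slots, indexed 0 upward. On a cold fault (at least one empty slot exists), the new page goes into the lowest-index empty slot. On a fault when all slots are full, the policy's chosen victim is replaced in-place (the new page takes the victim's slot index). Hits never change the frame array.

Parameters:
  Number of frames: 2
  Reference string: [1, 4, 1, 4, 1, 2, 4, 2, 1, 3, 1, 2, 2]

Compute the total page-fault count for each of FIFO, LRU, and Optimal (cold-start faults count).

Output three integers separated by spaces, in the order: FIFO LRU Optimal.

Answer: 6 7 6

Derivation:
--- FIFO ---
  step 0: ref 1 -> FAULT, frames=[1,-] (faults so far: 1)
  step 1: ref 4 -> FAULT, frames=[1,4] (faults so far: 2)
  step 2: ref 1 -> HIT, frames=[1,4] (faults so far: 2)
  step 3: ref 4 -> HIT, frames=[1,4] (faults so far: 2)
  step 4: ref 1 -> HIT, frames=[1,4] (faults so far: 2)
  step 5: ref 2 -> FAULT, evict 1, frames=[2,4] (faults so far: 3)
  step 6: ref 4 -> HIT, frames=[2,4] (faults so far: 3)
  step 7: ref 2 -> HIT, frames=[2,4] (faults so far: 3)
  step 8: ref 1 -> FAULT, evict 4, frames=[2,1] (faults so far: 4)
  step 9: ref 3 -> FAULT, evict 2, frames=[3,1] (faults so far: 5)
  step 10: ref 1 -> HIT, frames=[3,1] (faults so far: 5)
  step 11: ref 2 -> FAULT, evict 1, frames=[3,2] (faults so far: 6)
  step 12: ref 2 -> HIT, frames=[3,2] (faults so far: 6)
  FIFO total faults: 6
--- LRU ---
  step 0: ref 1 -> FAULT, frames=[1,-] (faults so far: 1)
  step 1: ref 4 -> FAULT, frames=[1,4] (faults so far: 2)
  step 2: ref 1 -> HIT, frames=[1,4] (faults so far: 2)
  step 3: ref 4 -> HIT, frames=[1,4] (faults so far: 2)
  step 4: ref 1 -> HIT, frames=[1,4] (faults so far: 2)
  step 5: ref 2 -> FAULT, evict 4, frames=[1,2] (faults so far: 3)
  step 6: ref 4 -> FAULT, evict 1, frames=[4,2] (faults so far: 4)
  step 7: ref 2 -> HIT, frames=[4,2] (faults so far: 4)
  step 8: ref 1 -> FAULT, evict 4, frames=[1,2] (faults so far: 5)
  step 9: ref 3 -> FAULT, evict 2, frames=[1,3] (faults so far: 6)
  step 10: ref 1 -> HIT, frames=[1,3] (faults so far: 6)
  step 11: ref 2 -> FAULT, evict 3, frames=[1,2] (faults so far: 7)
  step 12: ref 2 -> HIT, frames=[1,2] (faults so far: 7)
  LRU total faults: 7
--- Optimal ---
  step 0: ref 1 -> FAULT, frames=[1,-] (faults so far: 1)
  step 1: ref 4 -> FAULT, frames=[1,4] (faults so far: 2)
  step 2: ref 1 -> HIT, frames=[1,4] (faults so far: 2)
  step 3: ref 4 -> HIT, frames=[1,4] (faults so far: 2)
  step 4: ref 1 -> HIT, frames=[1,4] (faults so far: 2)
  step 5: ref 2 -> FAULT, evict 1, frames=[2,4] (faults so far: 3)
  step 6: ref 4 -> HIT, frames=[2,4] (faults so far: 3)
  step 7: ref 2 -> HIT, frames=[2,4] (faults so far: 3)
  step 8: ref 1 -> FAULT, evict 4, frames=[2,1] (faults so far: 4)
  step 9: ref 3 -> FAULT, evict 2, frames=[3,1] (faults so far: 5)
  step 10: ref 1 -> HIT, frames=[3,1] (faults so far: 5)
  step 11: ref 2 -> FAULT, evict 1, frames=[3,2] (faults so far: 6)
  step 12: ref 2 -> HIT, frames=[3,2] (faults so far: 6)
  Optimal total faults: 6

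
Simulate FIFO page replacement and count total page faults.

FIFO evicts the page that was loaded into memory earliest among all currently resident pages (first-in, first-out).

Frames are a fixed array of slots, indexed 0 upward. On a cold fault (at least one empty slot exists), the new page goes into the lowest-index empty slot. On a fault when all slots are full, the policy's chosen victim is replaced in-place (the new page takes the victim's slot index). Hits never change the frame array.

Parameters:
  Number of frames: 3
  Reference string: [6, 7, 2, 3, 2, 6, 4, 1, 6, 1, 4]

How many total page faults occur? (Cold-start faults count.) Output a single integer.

Answer: 7

Derivation:
Step 0: ref 6 → FAULT, frames=[6,-,-]
Step 1: ref 7 → FAULT, frames=[6,7,-]
Step 2: ref 2 → FAULT, frames=[6,7,2]
Step 3: ref 3 → FAULT (evict 6), frames=[3,7,2]
Step 4: ref 2 → HIT, frames=[3,7,2]
Step 5: ref 6 → FAULT (evict 7), frames=[3,6,2]
Step 6: ref 4 → FAULT (evict 2), frames=[3,6,4]
Step 7: ref 1 → FAULT (evict 3), frames=[1,6,4]
Step 8: ref 6 → HIT, frames=[1,6,4]
Step 9: ref 1 → HIT, frames=[1,6,4]
Step 10: ref 4 → HIT, frames=[1,6,4]
Total faults: 7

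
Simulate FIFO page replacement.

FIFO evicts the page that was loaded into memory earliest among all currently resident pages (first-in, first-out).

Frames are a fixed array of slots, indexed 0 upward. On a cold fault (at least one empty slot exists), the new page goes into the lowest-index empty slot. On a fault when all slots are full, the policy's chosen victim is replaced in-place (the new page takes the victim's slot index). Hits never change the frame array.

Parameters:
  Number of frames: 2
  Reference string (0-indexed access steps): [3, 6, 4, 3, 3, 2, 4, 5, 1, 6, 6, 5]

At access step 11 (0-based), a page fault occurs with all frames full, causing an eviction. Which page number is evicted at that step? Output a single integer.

Answer: 1

Derivation:
Step 0: ref 3 -> FAULT, frames=[3,-]
Step 1: ref 6 -> FAULT, frames=[3,6]
Step 2: ref 4 -> FAULT, evict 3, frames=[4,6]
Step 3: ref 3 -> FAULT, evict 6, frames=[4,3]
Step 4: ref 3 -> HIT, frames=[4,3]
Step 5: ref 2 -> FAULT, evict 4, frames=[2,3]
Step 6: ref 4 -> FAULT, evict 3, frames=[2,4]
Step 7: ref 5 -> FAULT, evict 2, frames=[5,4]
Step 8: ref 1 -> FAULT, evict 4, frames=[5,1]
Step 9: ref 6 -> FAULT, evict 5, frames=[6,1]
Step 10: ref 6 -> HIT, frames=[6,1]
Step 11: ref 5 -> FAULT, evict 1, frames=[6,5]
At step 11: evicted page 1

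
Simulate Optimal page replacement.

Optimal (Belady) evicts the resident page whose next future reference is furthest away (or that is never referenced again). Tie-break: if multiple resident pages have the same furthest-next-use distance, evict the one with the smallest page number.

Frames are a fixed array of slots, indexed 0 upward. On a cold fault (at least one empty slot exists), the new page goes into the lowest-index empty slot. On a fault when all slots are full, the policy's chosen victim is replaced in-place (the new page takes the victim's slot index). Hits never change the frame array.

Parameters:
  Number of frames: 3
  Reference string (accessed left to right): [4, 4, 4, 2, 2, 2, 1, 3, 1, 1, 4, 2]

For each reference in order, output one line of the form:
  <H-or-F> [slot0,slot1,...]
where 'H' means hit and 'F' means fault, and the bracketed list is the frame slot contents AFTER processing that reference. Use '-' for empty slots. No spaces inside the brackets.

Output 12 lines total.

F [4,-,-]
H [4,-,-]
H [4,-,-]
F [4,2,-]
H [4,2,-]
H [4,2,-]
F [4,2,1]
F [4,3,1]
H [4,3,1]
H [4,3,1]
H [4,3,1]
F [4,3,2]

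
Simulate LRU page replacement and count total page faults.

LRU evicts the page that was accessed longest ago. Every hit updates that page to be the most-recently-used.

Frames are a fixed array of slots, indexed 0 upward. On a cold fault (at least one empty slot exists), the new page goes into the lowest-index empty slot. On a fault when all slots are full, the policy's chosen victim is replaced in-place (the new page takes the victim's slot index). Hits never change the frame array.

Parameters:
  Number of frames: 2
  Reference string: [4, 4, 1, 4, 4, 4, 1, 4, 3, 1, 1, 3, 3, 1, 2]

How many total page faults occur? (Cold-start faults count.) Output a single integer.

Answer: 5

Derivation:
Step 0: ref 4 → FAULT, frames=[4,-]
Step 1: ref 4 → HIT, frames=[4,-]
Step 2: ref 1 → FAULT, frames=[4,1]
Step 3: ref 4 → HIT, frames=[4,1]
Step 4: ref 4 → HIT, frames=[4,1]
Step 5: ref 4 → HIT, frames=[4,1]
Step 6: ref 1 → HIT, frames=[4,1]
Step 7: ref 4 → HIT, frames=[4,1]
Step 8: ref 3 → FAULT (evict 1), frames=[4,3]
Step 9: ref 1 → FAULT (evict 4), frames=[1,3]
Step 10: ref 1 → HIT, frames=[1,3]
Step 11: ref 3 → HIT, frames=[1,3]
Step 12: ref 3 → HIT, frames=[1,3]
Step 13: ref 1 → HIT, frames=[1,3]
Step 14: ref 2 → FAULT (evict 3), frames=[1,2]
Total faults: 5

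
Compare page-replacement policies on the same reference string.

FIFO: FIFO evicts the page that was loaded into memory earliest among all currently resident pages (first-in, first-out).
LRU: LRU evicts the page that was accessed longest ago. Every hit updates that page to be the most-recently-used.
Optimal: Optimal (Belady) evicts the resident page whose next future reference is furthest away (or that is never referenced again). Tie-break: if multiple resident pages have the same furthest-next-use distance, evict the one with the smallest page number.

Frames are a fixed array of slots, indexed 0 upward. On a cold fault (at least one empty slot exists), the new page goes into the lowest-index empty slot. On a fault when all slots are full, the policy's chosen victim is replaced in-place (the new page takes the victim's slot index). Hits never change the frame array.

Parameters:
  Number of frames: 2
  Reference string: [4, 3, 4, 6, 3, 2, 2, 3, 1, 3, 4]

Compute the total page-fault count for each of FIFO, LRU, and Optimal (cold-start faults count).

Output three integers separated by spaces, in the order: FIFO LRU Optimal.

Answer: 7 7 6

Derivation:
--- FIFO ---
  step 0: ref 4 -> FAULT, frames=[4,-] (faults so far: 1)
  step 1: ref 3 -> FAULT, frames=[4,3] (faults so far: 2)
  step 2: ref 4 -> HIT, frames=[4,3] (faults so far: 2)
  step 3: ref 6 -> FAULT, evict 4, frames=[6,3] (faults so far: 3)
  step 4: ref 3 -> HIT, frames=[6,3] (faults so far: 3)
  step 5: ref 2 -> FAULT, evict 3, frames=[6,2] (faults so far: 4)
  step 6: ref 2 -> HIT, frames=[6,2] (faults so far: 4)
  step 7: ref 3 -> FAULT, evict 6, frames=[3,2] (faults so far: 5)
  step 8: ref 1 -> FAULT, evict 2, frames=[3,1] (faults so far: 6)
  step 9: ref 3 -> HIT, frames=[3,1] (faults so far: 6)
  step 10: ref 4 -> FAULT, evict 3, frames=[4,1] (faults so far: 7)
  FIFO total faults: 7
--- LRU ---
  step 0: ref 4 -> FAULT, frames=[4,-] (faults so far: 1)
  step 1: ref 3 -> FAULT, frames=[4,3] (faults so far: 2)
  step 2: ref 4 -> HIT, frames=[4,3] (faults so far: 2)
  step 3: ref 6 -> FAULT, evict 3, frames=[4,6] (faults so far: 3)
  step 4: ref 3 -> FAULT, evict 4, frames=[3,6] (faults so far: 4)
  step 5: ref 2 -> FAULT, evict 6, frames=[3,2] (faults so far: 5)
  step 6: ref 2 -> HIT, frames=[3,2] (faults so far: 5)
  step 7: ref 3 -> HIT, frames=[3,2] (faults so far: 5)
  step 8: ref 1 -> FAULT, evict 2, frames=[3,1] (faults so far: 6)
  step 9: ref 3 -> HIT, frames=[3,1] (faults so far: 6)
  step 10: ref 4 -> FAULT, evict 1, frames=[3,4] (faults so far: 7)
  LRU total faults: 7
--- Optimal ---
  step 0: ref 4 -> FAULT, frames=[4,-] (faults so far: 1)
  step 1: ref 3 -> FAULT, frames=[4,3] (faults so far: 2)
  step 2: ref 4 -> HIT, frames=[4,3] (faults so far: 2)
  step 3: ref 6 -> FAULT, evict 4, frames=[6,3] (faults so far: 3)
  step 4: ref 3 -> HIT, frames=[6,3] (faults so far: 3)
  step 5: ref 2 -> FAULT, evict 6, frames=[2,3] (faults so far: 4)
  step 6: ref 2 -> HIT, frames=[2,3] (faults so far: 4)
  step 7: ref 3 -> HIT, frames=[2,3] (faults so far: 4)
  step 8: ref 1 -> FAULT, evict 2, frames=[1,3] (faults so far: 5)
  step 9: ref 3 -> HIT, frames=[1,3] (faults so far: 5)
  step 10: ref 4 -> FAULT, evict 1, frames=[4,3] (faults so far: 6)
  Optimal total faults: 6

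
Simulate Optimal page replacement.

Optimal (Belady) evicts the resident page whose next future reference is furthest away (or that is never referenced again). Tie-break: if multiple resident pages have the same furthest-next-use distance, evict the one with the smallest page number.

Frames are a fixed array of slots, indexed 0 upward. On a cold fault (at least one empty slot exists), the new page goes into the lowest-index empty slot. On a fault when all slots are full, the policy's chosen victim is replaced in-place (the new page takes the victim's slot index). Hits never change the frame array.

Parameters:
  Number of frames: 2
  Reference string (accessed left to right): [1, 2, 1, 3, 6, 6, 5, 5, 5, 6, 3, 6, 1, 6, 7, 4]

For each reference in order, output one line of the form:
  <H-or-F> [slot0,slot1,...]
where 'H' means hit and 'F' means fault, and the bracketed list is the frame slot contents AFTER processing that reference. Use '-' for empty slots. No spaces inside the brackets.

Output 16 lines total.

F [1,-]
F [1,2]
H [1,2]
F [1,3]
F [6,3]
H [6,3]
F [6,5]
H [6,5]
H [6,5]
H [6,5]
F [6,3]
H [6,3]
F [6,1]
H [6,1]
F [6,7]
F [4,7]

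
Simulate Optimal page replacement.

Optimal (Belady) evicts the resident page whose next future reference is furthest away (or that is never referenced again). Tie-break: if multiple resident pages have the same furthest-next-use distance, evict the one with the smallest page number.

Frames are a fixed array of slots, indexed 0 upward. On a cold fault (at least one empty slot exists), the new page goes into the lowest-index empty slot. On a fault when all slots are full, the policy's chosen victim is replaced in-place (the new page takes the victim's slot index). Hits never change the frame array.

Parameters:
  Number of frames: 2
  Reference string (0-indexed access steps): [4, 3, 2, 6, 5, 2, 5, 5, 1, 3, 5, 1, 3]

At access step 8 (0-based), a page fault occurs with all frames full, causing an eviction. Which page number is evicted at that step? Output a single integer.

Step 0: ref 4 -> FAULT, frames=[4,-]
Step 1: ref 3 -> FAULT, frames=[4,3]
Step 2: ref 2 -> FAULT, evict 4, frames=[2,3]
Step 3: ref 6 -> FAULT, evict 3, frames=[2,6]
Step 4: ref 5 -> FAULT, evict 6, frames=[2,5]
Step 5: ref 2 -> HIT, frames=[2,5]
Step 6: ref 5 -> HIT, frames=[2,5]
Step 7: ref 5 -> HIT, frames=[2,5]
Step 8: ref 1 -> FAULT, evict 2, frames=[1,5]
At step 8: evicted page 2

Answer: 2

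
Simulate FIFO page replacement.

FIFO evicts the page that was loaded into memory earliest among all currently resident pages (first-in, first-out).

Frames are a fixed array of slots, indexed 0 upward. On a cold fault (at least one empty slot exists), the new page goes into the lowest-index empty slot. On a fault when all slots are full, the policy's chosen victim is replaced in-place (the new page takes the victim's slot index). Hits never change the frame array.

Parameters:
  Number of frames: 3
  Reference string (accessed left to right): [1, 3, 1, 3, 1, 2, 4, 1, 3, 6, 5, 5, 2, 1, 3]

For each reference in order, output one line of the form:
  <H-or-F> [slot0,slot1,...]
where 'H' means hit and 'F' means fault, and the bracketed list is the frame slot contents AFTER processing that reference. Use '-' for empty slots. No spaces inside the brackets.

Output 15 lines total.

F [1,-,-]
F [1,3,-]
H [1,3,-]
H [1,3,-]
H [1,3,-]
F [1,3,2]
F [4,3,2]
F [4,1,2]
F [4,1,3]
F [6,1,3]
F [6,5,3]
H [6,5,3]
F [6,5,2]
F [1,5,2]
F [1,3,2]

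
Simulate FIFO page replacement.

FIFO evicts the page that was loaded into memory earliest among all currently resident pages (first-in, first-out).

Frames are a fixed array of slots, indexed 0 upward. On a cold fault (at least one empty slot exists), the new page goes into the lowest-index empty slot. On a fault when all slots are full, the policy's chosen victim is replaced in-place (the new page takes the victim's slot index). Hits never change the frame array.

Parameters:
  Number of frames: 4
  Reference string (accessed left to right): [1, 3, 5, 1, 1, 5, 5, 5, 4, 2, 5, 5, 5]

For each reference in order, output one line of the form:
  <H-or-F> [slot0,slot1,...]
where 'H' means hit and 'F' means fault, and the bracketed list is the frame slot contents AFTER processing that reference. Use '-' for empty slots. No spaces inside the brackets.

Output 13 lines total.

F [1,-,-,-]
F [1,3,-,-]
F [1,3,5,-]
H [1,3,5,-]
H [1,3,5,-]
H [1,3,5,-]
H [1,3,5,-]
H [1,3,5,-]
F [1,3,5,4]
F [2,3,5,4]
H [2,3,5,4]
H [2,3,5,4]
H [2,3,5,4]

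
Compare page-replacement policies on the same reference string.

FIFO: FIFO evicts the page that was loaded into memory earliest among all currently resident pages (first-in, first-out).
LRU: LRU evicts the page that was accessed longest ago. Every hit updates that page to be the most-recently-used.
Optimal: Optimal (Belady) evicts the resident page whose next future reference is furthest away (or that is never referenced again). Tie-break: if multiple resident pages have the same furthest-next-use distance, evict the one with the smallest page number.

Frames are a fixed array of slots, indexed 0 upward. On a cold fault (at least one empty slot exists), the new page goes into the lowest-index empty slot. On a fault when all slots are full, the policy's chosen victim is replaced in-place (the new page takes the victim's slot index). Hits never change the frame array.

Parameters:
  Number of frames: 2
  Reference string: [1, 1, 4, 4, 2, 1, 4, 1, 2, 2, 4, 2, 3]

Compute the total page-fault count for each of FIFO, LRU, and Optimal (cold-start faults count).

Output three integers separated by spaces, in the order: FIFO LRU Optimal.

--- FIFO ---
  step 0: ref 1 -> FAULT, frames=[1,-] (faults so far: 1)
  step 1: ref 1 -> HIT, frames=[1,-] (faults so far: 1)
  step 2: ref 4 -> FAULT, frames=[1,4] (faults so far: 2)
  step 3: ref 4 -> HIT, frames=[1,4] (faults so far: 2)
  step 4: ref 2 -> FAULT, evict 1, frames=[2,4] (faults so far: 3)
  step 5: ref 1 -> FAULT, evict 4, frames=[2,1] (faults so far: 4)
  step 6: ref 4 -> FAULT, evict 2, frames=[4,1] (faults so far: 5)
  step 7: ref 1 -> HIT, frames=[4,1] (faults so far: 5)
  step 8: ref 2 -> FAULT, evict 1, frames=[4,2] (faults so far: 6)
  step 9: ref 2 -> HIT, frames=[4,2] (faults so far: 6)
  step 10: ref 4 -> HIT, frames=[4,2] (faults so far: 6)
  step 11: ref 2 -> HIT, frames=[4,2] (faults so far: 6)
  step 12: ref 3 -> FAULT, evict 4, frames=[3,2] (faults so far: 7)
  FIFO total faults: 7
--- LRU ---
  step 0: ref 1 -> FAULT, frames=[1,-] (faults so far: 1)
  step 1: ref 1 -> HIT, frames=[1,-] (faults so far: 1)
  step 2: ref 4 -> FAULT, frames=[1,4] (faults so far: 2)
  step 3: ref 4 -> HIT, frames=[1,4] (faults so far: 2)
  step 4: ref 2 -> FAULT, evict 1, frames=[2,4] (faults so far: 3)
  step 5: ref 1 -> FAULT, evict 4, frames=[2,1] (faults so far: 4)
  step 6: ref 4 -> FAULT, evict 2, frames=[4,1] (faults so far: 5)
  step 7: ref 1 -> HIT, frames=[4,1] (faults so far: 5)
  step 8: ref 2 -> FAULT, evict 4, frames=[2,1] (faults so far: 6)
  step 9: ref 2 -> HIT, frames=[2,1] (faults so far: 6)
  step 10: ref 4 -> FAULT, evict 1, frames=[2,4] (faults so far: 7)
  step 11: ref 2 -> HIT, frames=[2,4] (faults so far: 7)
  step 12: ref 3 -> FAULT, evict 4, frames=[2,3] (faults so far: 8)
  LRU total faults: 8
--- Optimal ---
  step 0: ref 1 -> FAULT, frames=[1,-] (faults so far: 1)
  step 1: ref 1 -> HIT, frames=[1,-] (faults so far: 1)
  step 2: ref 4 -> FAULT, frames=[1,4] (faults so far: 2)
  step 3: ref 4 -> HIT, frames=[1,4] (faults so far: 2)
  step 4: ref 2 -> FAULT, evict 4, frames=[1,2] (faults so far: 3)
  step 5: ref 1 -> HIT, frames=[1,2] (faults so far: 3)
  step 6: ref 4 -> FAULT, evict 2, frames=[1,4] (faults so far: 4)
  step 7: ref 1 -> HIT, frames=[1,4] (faults so far: 4)
  step 8: ref 2 -> FAULT, evict 1, frames=[2,4] (faults so far: 5)
  step 9: ref 2 -> HIT, frames=[2,4] (faults so far: 5)
  step 10: ref 4 -> HIT, frames=[2,4] (faults so far: 5)
  step 11: ref 2 -> HIT, frames=[2,4] (faults so far: 5)
  step 12: ref 3 -> FAULT, evict 2, frames=[3,4] (faults so far: 6)
  Optimal total faults: 6

Answer: 7 8 6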